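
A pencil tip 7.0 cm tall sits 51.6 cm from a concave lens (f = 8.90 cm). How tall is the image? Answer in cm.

1.03 cm

For a concave lens, f = -8.90 cm.
1/d_i = 1/f − 1/d_o = 1/(-8.900) − 1/(51.6) = -0.1317, so d_i = -7.591 cm.
m = −d_i/d_o = +0.1471.
|h_i| = |m|·h_o = 0.1471 × 7.0 = 1.03 cm. The image is virtual, upright and reduced, on the same side as the object.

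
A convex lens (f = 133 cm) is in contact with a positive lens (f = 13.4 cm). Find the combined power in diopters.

P₁ = 1/f₁ = 1/(1.33 m) = +0.7519 D; P₂ = 1/f₂ = 1/(0.134 m) = +7.463 D.
For thin lenses in contact, P = P₁ + P₂ = (+0.7519) + (+7.463) = +8.21 D.

P = +8.21 D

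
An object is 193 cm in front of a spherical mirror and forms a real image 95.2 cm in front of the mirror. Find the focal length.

Real image ⇒ d_i = +95.2 cm.
1/f = 1/d_o + 1/d_i = 1/(193) + 1/(95.2) = 0.01569, so f = 63.8 cm.
Since f is positive, the spherical mirror is concave.

f = 63.8 cm (concave)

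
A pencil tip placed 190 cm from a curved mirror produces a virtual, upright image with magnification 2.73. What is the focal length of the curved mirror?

m = −d_i/d_o ⇒ d_i = −m·d_o = −(+2.73)·(190) = -518.7 cm.
1/f = 1/d_o + 1/d_i = 1/(190) + 1/(-518.7) = 0.003335, so f = 300 cm.
Since f is positive, the curved mirror is concave.

f = 300 cm (concave)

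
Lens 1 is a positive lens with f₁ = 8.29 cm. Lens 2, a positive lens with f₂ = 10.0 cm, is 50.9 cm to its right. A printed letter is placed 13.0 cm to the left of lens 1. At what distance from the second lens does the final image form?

Lens 1: 1/d_i1 = 1/f₁ − 1/d_o1 = 1/(8.29) − 1/(13.0) = 0.04370, so d_i1 = 22.88 cm.
The intermediate image is 22.88 cm to the right of lens 1, which is 50.9 − (22.88) = 28.02 cm to the left of lens 2, so d_o2 = +28.02 cm.
Lens 2: 1/d_i2 = 1/f₂ − 1/d_o2 = 1/(10.0) − 1/(28.02) = 0.06431, so d_i2 = 15.5 cm.
The final image is real, 15.5 cm to the right of lens 2 (overall magnification ≈ 0.98).

15.5 cm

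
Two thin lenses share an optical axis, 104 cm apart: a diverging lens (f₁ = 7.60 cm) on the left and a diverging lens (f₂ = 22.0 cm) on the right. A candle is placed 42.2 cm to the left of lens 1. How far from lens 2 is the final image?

Lens 1 is diverging, so f₁ = −7.60 cm.
Lens 1: 1/d_i1 = 1/f₁ − 1/d_o1 = 1/(-7.60) − 1/(42.2) = -0.1553, so d_i1 = -6.440 cm.
The intermediate image is 6.440 cm to the left of lens 1 (virtual), which is 104 − (-6.440) = 110.4 cm to the left of lens 2, so d_o2 = +110.4 cm.
Lens 2 is diverging, so f₂ = −22.0 cm.
Lens 2: 1/d_i2 = 1/f₂ − 1/d_o2 = 1/(-22.0) − 1/(110.4) = -0.05451, so d_i2 = -18.3 cm.
The final image is virtual, 18.3 cm to the left of lens 2 (overall magnification ≈ 0.025).

18.3 cm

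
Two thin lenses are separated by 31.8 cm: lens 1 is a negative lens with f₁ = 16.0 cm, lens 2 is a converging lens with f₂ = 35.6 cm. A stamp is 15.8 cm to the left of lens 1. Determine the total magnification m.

m = -4.32

f₁ = −16.0 cm (diverging).
Lens 1: 1/d_i1 = 1/(-16.0) − 1/(15.8) = -0.1258, so d_i1 = -7.950 cm; m₁ = −d_i1/d_o1 = +0.5032.
d_o2 = 31.8 − (-7.950) = 39.75 cm.
Lens 2: 1/d_i2 = 1/(35.6) − 1/(39.75) = 0.002933, so d_i2 = 341.0 cm; m₂ = −d_i2/d_o2 = -8.578.
m = m₁·m₂ = (+0.5032)(-8.578) = -4.32.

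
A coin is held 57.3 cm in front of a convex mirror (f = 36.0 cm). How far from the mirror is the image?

22.1 cm

For a convex mirror, f = -36.0 cm.
Mirror equation: 1/s_i = 1/f − 1/s_o = 1/(-36.00) − 1/(57.3) = -0.02778 − 0.01745 = -0.04523, so s_i = -22.1 cm.
The image is virtual, upright and reduced, behind the mirror.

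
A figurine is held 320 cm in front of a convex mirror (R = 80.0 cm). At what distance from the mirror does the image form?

f = R/2 = 80.0/2 = 40.00 cm; for a convex mirror, f = -40.00 cm.
Mirror equation: 1/q = 1/f − 1/p = 1/(-40.00) − 1/(320) = -0.02500 − 0.003125 = -0.02813, so q = -35.6 cm.
The image is virtual, upright and reduced, behind the mirror.

35.6 cm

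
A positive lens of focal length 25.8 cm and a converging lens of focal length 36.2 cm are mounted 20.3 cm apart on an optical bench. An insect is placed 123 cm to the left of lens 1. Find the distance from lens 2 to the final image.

Lens 1: 1/d_i1 = 1/f₁ − 1/d_o1 = 1/(25.8) − 1/(123) = 0.03063, so d_i1 = 32.65 cm.
The intermediate image is 32.65 cm to the right of lens 1, which lies 12.35 cm to the right of lens 2 — a virtual object — so d_o2 = −12.35 cm.
Lens 2: 1/d_i2 = 1/f₂ − 1/d_o2 = 1/(36.2) − 1/(-12.35) = 0.1086, so d_i2 = 9.21 cm.
The final image is real, 9.21 cm to the right of lens 2 (overall magnification ≈ -0.20).

9.21 cm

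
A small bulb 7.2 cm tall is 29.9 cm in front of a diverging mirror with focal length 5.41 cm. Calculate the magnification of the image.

m = +0.153

For a diverging mirror, f = -5.41 cm.
1/d_i = 1/f − 1/d_o = 1/(-5.410) − 1/(29.9) = -0.2183, so d_i = -4.581 cm.
m = −d_i/d_o = −(-4.581)/(29.9) = +0.153.
The image is virtual, upright and reduced, behind the mirror.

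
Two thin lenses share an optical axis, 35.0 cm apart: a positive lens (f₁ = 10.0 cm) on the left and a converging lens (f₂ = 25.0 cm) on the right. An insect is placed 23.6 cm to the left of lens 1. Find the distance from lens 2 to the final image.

Lens 1: 1/d_i1 = 1/f₁ − 1/d_o1 = 1/(10.0) − 1/(23.6) = 0.05763, so d_i1 = 17.35 cm.
The intermediate image is 17.35 cm to the right of lens 1, which is 35.0 − (17.35) = 17.65 cm to the left of lens 2, so d_o2 = +17.65 cm.
Lens 2: 1/d_i2 = 1/f₂ − 1/d_o2 = 1/(25.0) − 1/(17.65) = -0.01666, so d_i2 = -60.0 cm.
The final image is virtual, 60.0 cm to the left of lens 2 (overall magnification ≈ -2.5).

60.0 cm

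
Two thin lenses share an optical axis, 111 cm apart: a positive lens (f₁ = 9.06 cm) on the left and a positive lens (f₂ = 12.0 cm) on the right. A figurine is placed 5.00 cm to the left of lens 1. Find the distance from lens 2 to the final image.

Lens 1: 1/d_i1 = 1/f₁ − 1/d_o1 = 1/(9.06) − 1/(5.00) = -0.08962, so d_i1 = -11.16 cm.
The intermediate image is 11.16 cm to the left of lens 1 (virtual), which is 111 − (-11.16) = 122.2 cm to the left of lens 2, so d_o2 = +122.2 cm.
Lens 2: 1/d_i2 = 1/f₂ − 1/d_o2 = 1/(12.0) − 1/(122.2) = 0.07515, so d_i2 = 13.3 cm.
The final image is real, 13.3 cm to the right of lens 2 (overall magnification ≈ -0.24).

13.3 cm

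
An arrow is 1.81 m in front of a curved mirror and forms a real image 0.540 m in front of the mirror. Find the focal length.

Real image ⇒ d_i = +0.540 m.
1/f = 1/d_o + 1/d_i = 1/(1.81) + 1/(0.540) = 2.404, so f = 0.416 m.
Since f is positive, the curved mirror is concave.

f = 0.416 m (concave)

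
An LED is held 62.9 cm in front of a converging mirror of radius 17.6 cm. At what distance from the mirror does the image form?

f = R/2 = 17.6/2 = 8.800 cm.
Mirror equation: 1/q = 1/f − 1/p = 1/(8.800) − 1/(62.9) = 0.1136 − 0.01590 = 0.09774, so q = 10.2 cm.
The image is real, inverted and reduced, in front of the mirror.

10.2 cm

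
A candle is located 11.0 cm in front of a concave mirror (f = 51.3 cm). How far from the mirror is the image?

Mirror equation: 1/q = 1/f − 1/p = 1/(51.30) − 1/(11.0) = 0.01949 − 0.09091 = -0.07142, so q = -14.0 cm.
The image is virtual, upright and enlarged, behind the mirror.

14.0 cm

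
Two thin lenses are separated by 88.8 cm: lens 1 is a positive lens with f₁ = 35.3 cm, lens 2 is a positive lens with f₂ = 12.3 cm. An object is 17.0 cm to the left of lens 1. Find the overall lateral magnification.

m = -0.217

Lens 1: 1/d_i1 = 1/(35.3) − 1/(17.0) = -0.03049, so d_i1 = -32.79 cm; m₁ = −d_i1/d_o1 = +1.929.
d_o2 = 88.8 − (-32.79) = 121.6 cm.
Lens 2: 1/d_i2 = 1/(12.3) − 1/(121.6) = 0.07308, so d_i2 = 13.68 cm; m₂ = −d_i2/d_o2 = -0.1125.
m = m₁·m₂ = (+1.929)(-0.1125) = -0.217.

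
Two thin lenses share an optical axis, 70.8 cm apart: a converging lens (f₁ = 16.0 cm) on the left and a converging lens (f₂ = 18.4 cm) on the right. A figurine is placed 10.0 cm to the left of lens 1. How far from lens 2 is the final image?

Lens 1: 1/d_i1 = 1/f₁ − 1/d_o1 = 1/(16.0) − 1/(10.0) = -0.03750, so d_i1 = -26.67 cm.
The intermediate image is 26.67 cm to the left of lens 1 (virtual), which is 70.8 − (-26.67) = 97.47 cm to the left of lens 2, so d_o2 = +97.47 cm.
Lens 2: 1/d_i2 = 1/f₂ − 1/d_o2 = 1/(18.4) − 1/(97.47) = 0.04409, so d_i2 = 22.7 cm.
The final image is real, 22.7 cm to the right of lens 2 (overall magnification ≈ -0.62).

22.7 cm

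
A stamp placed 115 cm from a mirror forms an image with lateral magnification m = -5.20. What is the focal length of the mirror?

f = 96.5 cm (concave)

m = −d_i/d_o ⇒ d_i = −m·d_o = −(-5.20)·(115) = 598.0 cm.
1/f = 1/d_o + 1/d_i = 1/(115) + 1/(598.0) = 0.01037, so f = 96.5 cm.
Since f is positive, the mirror is concave.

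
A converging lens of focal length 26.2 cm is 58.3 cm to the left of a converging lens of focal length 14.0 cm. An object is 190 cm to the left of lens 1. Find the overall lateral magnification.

Lens 1: 1/d_i1 = 1/(26.2) − 1/(190) = 0.03290, so d_i1 = 30.39 cm; m₁ = −d_i1/d_o1 = -0.1599.
d_o2 = 58.3 − (30.39) = 27.91 cm.
Lens 2: 1/d_i2 = 1/(14.0) − 1/(27.91) = 0.03560, so d_i2 = 28.09 cm; m₂ = −d_i2/d_o2 = -1.006.
m = m₁·m₂ = (-0.1599)(-1.006) = +0.161.

m = +0.161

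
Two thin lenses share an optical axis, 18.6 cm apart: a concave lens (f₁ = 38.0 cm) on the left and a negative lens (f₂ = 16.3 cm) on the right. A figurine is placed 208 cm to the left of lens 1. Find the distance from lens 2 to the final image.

Lens 1 is diverging, so f₁ = −38.0 cm.
Lens 1: 1/d_i1 = 1/f₁ − 1/d_o1 = 1/(-38.0) − 1/(208) = -0.03112, so d_i1 = -32.13 cm.
The intermediate image is 32.13 cm to the left of lens 1 (virtual), which is 18.6 − (-32.13) = 50.73 cm to the left of lens 2, so d_o2 = +50.73 cm.
Lens 2 is diverging, so f₂ = −16.3 cm.
Lens 2: 1/d_i2 = 1/f₂ − 1/d_o2 = 1/(-16.3) − 1/(50.73) = -0.08106, so d_i2 = -12.3 cm.
The final image is virtual, 12.3 cm to the left of lens 2 (overall magnification ≈ 0.038).

12.3 cm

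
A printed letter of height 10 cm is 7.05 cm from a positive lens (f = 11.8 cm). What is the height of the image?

24.8 cm

1/d_i = 1/f − 1/d_o = 1/(11.80) − 1/(7.05) = -0.05710, so d_i = -17.51 cm.
m = −d_i/d_o = +2.484.
|h_i| = |m|·h_o = 2.484 × 10 = 24.8 cm. The image is virtual, upright and enlarged, on the same side as the object.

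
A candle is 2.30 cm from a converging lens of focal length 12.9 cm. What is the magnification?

1/d_i = 1/f − 1/d_o = 1/(12.90) − 1/(2.30) = -0.3573, so d_i = -2.799 cm.
m = −d_i/d_o = −(-2.799)/(2.30) = +1.22.
The image is virtual, upright and enlarged, on the same side as the object.

m = +1.22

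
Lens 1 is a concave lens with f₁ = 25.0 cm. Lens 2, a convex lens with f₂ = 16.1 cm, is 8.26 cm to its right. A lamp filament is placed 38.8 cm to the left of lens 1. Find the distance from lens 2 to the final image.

51.3 cm

Lens 1 is diverging, so f₁ = −25.0 cm.
Lens 1: 1/d_i1 = 1/f₁ − 1/d_o1 = 1/(-25.0) − 1/(38.8) = -0.06577, so d_i1 = -15.20 cm.
The intermediate image is 15.20 cm to the left of lens 1 (virtual), which is 8.26 − (-15.20) = 23.46 cm to the left of lens 2, so d_o2 = +23.46 cm.
Lens 2: 1/d_i2 = 1/f₂ − 1/d_o2 = 1/(16.1) − 1/(23.46) = 0.01949, so d_i2 = 51.3 cm.
The final image is real, 51.3 cm to the right of lens 2 (overall magnification ≈ -0.86).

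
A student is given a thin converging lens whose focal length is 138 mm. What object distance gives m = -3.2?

m = −d_i/d_o ⇒ d_i = −m·d_o.
1/f = 1/d_o + 1/d_i = 1/d_o − 1/(m·d_o) = (1 − 1/m)/d_o, so d_o = f(1 − 1/m) = (138.0)(1 − 1/(-3.2)) = 181 mm.

181 mm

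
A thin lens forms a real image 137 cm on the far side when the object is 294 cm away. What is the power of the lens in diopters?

d_i = +137 cm.
1/f = 1/d_o + 1/d_i = 1/(294) + 1/(137) = 0.01070 cm⁻¹.
f = 93.45 cm = 0.9345 m, so P = 1/f = +1.07 D.

P = +1.07 D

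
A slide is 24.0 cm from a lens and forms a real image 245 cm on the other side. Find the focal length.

Real image ⇒ d_i = +245 cm.
1/f = 1/d_o + 1/d_i = 1/(24.0) + 1/(245) = 0.04575, so f = 21.9 cm.
Since f is positive, the lens is converging.

f = 21.9 cm (converging)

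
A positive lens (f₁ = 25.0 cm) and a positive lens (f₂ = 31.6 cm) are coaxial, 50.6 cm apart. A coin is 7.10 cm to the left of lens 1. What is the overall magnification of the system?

m = -1.53

Lens 1: 1/d_i1 = 1/(25.0) − 1/(7.10) = -0.1008, so d_i1 = -9.916 cm; m₁ = −d_i1/d_o1 = +1.397.
d_o2 = 50.6 − (-9.916) = 60.52 cm.
Lens 2: 1/d_i2 = 1/(31.6) − 1/(60.52) = 0.01512, so d_i2 = 66.13 cm; m₂ = −d_i2/d_o2 = -1.093.
m = m₁·m₂ = (+1.397)(-1.093) = -1.53.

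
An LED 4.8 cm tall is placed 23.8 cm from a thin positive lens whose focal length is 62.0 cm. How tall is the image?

7.79 cm

1/d_i = 1/f − 1/d_o = 1/(62.00) − 1/(23.8) = -0.02589, so d_i = -38.63 cm.
m = −d_i/d_o = +1.623.
|h_i| = |m|·h_o = 1.623 × 4.8 = 7.79 cm. The image is virtual, upright and enlarged, on the same side as the object.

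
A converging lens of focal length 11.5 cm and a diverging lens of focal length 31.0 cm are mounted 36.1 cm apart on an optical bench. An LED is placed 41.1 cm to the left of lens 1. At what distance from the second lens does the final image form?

12.2 cm

Lens 1: 1/d_i1 = 1/f₁ − 1/d_o1 = 1/(11.5) − 1/(41.1) = 0.06263, so d_i1 = 15.97 cm.
The intermediate image is 15.97 cm to the right of lens 1, which is 36.1 − (15.97) = 20.13 cm to the left of lens 2, so d_o2 = +20.13 cm.
Lens 2 is diverging, so f₂ = −31.0 cm.
Lens 2: 1/d_i2 = 1/f₂ − 1/d_o2 = 1/(-31.0) − 1/(20.13) = -0.08194, so d_i2 = -12.2 cm.
The final image is virtual, 12.2 cm to the left of lens 2 (overall magnification ≈ -0.24).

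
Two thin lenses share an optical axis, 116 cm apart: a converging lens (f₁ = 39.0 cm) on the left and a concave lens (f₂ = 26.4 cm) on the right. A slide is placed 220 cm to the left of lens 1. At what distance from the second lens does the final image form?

Lens 1: 1/d_i1 = 1/f₁ − 1/d_o1 = 1/(39.0) − 1/(220) = 0.02110, so d_i1 = 47.40 cm.
The intermediate image is 47.40 cm to the right of lens 1, which is 116 − (47.40) = 68.60 cm to the left of lens 2, so d_o2 = +68.60 cm.
Lens 2 is diverging, so f₂ = −26.4 cm.
Lens 2: 1/d_i2 = 1/f₂ − 1/d_o2 = 1/(-26.4) − 1/(68.60) = -0.05246, so d_i2 = -19.1 cm.
The final image is virtual, 19.1 cm to the left of lens 2 (overall magnification ≈ -0.060).

19.1 cm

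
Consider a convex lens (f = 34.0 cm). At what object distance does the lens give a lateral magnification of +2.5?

20.4 cm

m = −d_i/d_o ⇒ d_i = −m·d_o.
1/f = 1/d_o + 1/d_i = 1/d_o − 1/(m·d_o) = (1 − 1/m)/d_o, so d_o = f(1 − 1/m) = (34.00)(1 − 1/(+2.5)) = 20.4 cm.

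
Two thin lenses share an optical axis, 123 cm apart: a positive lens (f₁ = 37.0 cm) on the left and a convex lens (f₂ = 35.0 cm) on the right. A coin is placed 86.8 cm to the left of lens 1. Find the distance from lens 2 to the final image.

87.1 cm

Lens 1: 1/d_i1 = 1/f₁ − 1/d_o1 = 1/(37.0) − 1/(86.8) = 0.01551, so d_i1 = 64.49 cm.
The intermediate image is 64.49 cm to the right of lens 1, which is 123 − (64.49) = 58.51 cm to the left of lens 2, so d_o2 = +58.51 cm.
Lens 2: 1/d_i2 = 1/f₂ − 1/d_o2 = 1/(35.0) − 1/(58.51) = 0.01148, so d_i2 = 87.1 cm.
The final image is real, 87.1 cm to the right of lens 2 (overall magnification ≈ 1.1).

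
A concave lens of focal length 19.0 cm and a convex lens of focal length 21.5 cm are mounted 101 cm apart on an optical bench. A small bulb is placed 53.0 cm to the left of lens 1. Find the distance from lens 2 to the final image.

26.4 cm

Lens 1 is diverging, so f₁ = −19.0 cm.
Lens 1: 1/d_i1 = 1/f₁ − 1/d_o1 = 1/(-19.0) − 1/(53.0) = -0.07150, so d_i1 = -13.99 cm.
The intermediate image is 13.99 cm to the left of lens 1 (virtual), which is 101 − (-13.99) = 115.0 cm to the left of lens 2, so d_o2 = +115.0 cm.
Lens 2: 1/d_i2 = 1/f₂ − 1/d_o2 = 1/(21.5) − 1/(115.0) = 0.03782, so d_i2 = 26.4 cm.
The final image is real, 26.4 cm to the right of lens 2 (overall magnification ≈ -0.061).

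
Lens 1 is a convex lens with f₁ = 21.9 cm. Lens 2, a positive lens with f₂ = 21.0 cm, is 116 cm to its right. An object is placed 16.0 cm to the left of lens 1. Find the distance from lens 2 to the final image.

Lens 1: 1/d_i1 = 1/f₁ − 1/d_o1 = 1/(21.9) − 1/(16.0) = -0.01684, so d_i1 = -59.39 cm.
The intermediate image is 59.39 cm to the left of lens 1 (virtual), which is 116 − (-59.39) = 175.4 cm to the left of lens 2, so d_o2 = +175.4 cm.
Lens 2: 1/d_i2 = 1/f₂ − 1/d_o2 = 1/(21.0) − 1/(175.4) = 0.04192, so d_i2 = 23.9 cm.
The final image is real, 23.9 cm to the right of lens 2 (overall magnification ≈ -0.50).

23.9 cm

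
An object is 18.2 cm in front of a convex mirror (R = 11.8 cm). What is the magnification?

m = +0.245

f = R/2 = 11.8/2 = 5.900 cm; for a convex mirror, f = -5.900 cm.
1/d_i = 1/f − 1/d_o = 1/(-5.900) − 1/(18.2) = -0.2244, so d_i = -4.456 cm.
m = −d_i/d_o = −(-4.456)/(18.2) = +0.245.
The image is virtual, upright and reduced, behind the mirror.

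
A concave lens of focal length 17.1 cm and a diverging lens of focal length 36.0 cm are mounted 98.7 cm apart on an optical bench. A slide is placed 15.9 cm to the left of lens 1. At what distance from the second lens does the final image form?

26.9 cm

Lens 1 is diverging, so f₁ = −17.1 cm.
Lens 1: 1/d_i1 = 1/f₁ − 1/d_o1 = 1/(-17.1) − 1/(15.9) = -0.1214, so d_i1 = -8.239 cm.
The intermediate image is 8.239 cm to the left of lens 1 (virtual), which is 98.7 − (-8.239) = 106.9 cm to the left of lens 2, so d_o2 = +106.9 cm.
Lens 2 is diverging, so f₂ = −36.0 cm.
Lens 2: 1/d_i2 = 1/f₂ − 1/d_o2 = 1/(-36.0) − 1/(106.9) = -0.03713, so d_i2 = -26.9 cm.
The final image is virtual, 26.9 cm to the left of lens 2 (overall magnification ≈ 0.13).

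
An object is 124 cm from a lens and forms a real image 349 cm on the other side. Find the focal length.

f = 91.5 cm (converging)

Real image ⇒ d_i = +349 cm.
1/f = 1/d_o + 1/d_i = 1/(124) + 1/(349) = 0.01093, so f = 91.5 cm.
Since f is positive, the lens is converging.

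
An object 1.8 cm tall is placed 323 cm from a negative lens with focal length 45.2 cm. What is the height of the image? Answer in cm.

For a negative lens, f = -45.2 cm.
1/d_i = 1/f − 1/d_o = 1/(-45.20) − 1/(323) = -0.02522, so d_i = -39.65 cm.
m = −d_i/d_o = +0.1228.
|h_i| = |m|·h_o = 0.1228 × 1.8 = 0.221 cm. The image is virtual, upright and reduced, on the same side as the object.

0.221 cm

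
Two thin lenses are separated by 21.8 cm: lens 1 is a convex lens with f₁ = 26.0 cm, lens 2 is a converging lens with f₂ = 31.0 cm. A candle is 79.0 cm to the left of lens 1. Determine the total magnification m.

m = -0.317

Lens 1: 1/d_i1 = 1/(26.0) − 1/(79.0) = 0.02580, so d_i1 = 38.75 cm; m₁ = −d_i1/d_o1 = -0.4905.
d_o2 = 21.8 − (38.75) = -16.95 cm (virtual object).
Lens 2: 1/d_i2 = 1/(31.0) − 1/(-16.95) = 0.09126, so d_i2 = 10.96 cm; m₂ = −d_i2/d_o2 = +0.6465.
m = m₁·m₂ = (-0.4905)(+0.6465) = -0.317.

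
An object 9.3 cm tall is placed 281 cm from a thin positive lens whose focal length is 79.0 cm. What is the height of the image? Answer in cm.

1/d_i = 1/f − 1/d_o = 1/(79.00) − 1/(281) = 0.009100, so d_i = 109.9 cm.
m = −d_i/d_o = -0.3911.
|h_i| = |m|·h_o = 0.3911 × 9.3 = 3.64 cm. The image is real, inverted and reduced, on the far side of the lens.

3.64 cm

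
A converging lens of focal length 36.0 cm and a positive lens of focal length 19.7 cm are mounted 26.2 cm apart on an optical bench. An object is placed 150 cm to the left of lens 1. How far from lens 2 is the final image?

Lens 1: 1/d_i1 = 1/f₁ − 1/d_o1 = 1/(36.0) − 1/(150) = 0.02111, so d_i1 = 47.37 cm.
The intermediate image is 47.37 cm to the right of lens 1, which lies 21.17 cm to the right of lens 2 — a virtual object — so d_o2 = −21.17 cm.
Lens 2: 1/d_i2 = 1/f₂ − 1/d_o2 = 1/(19.7) − 1/(-21.17) = 0.09800, so d_i2 = 10.2 cm.
The final image is real, 10.2 cm to the right of lens 2 (overall magnification ≈ -0.15).

10.2 cm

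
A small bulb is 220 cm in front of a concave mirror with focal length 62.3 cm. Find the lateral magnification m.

1/d_i = 1/f − 1/d_o = 1/(62.30) − 1/(220) = 0.01151, so d_i = 86.91 cm.
m = −d_i/d_o = −(86.91)/(220) = -0.395.
The image is real, inverted and reduced, in front of the mirror.

m = -0.395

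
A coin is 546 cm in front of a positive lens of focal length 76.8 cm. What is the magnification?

1/d_i = 1/f − 1/d_o = 1/(76.80) − 1/(546) = 0.01119, so d_i = 89.37 cm.
m = −d_i/d_o = −(89.37)/(546) = -0.164.
The image is real, inverted and reduced, on the far side of the lens.

m = -0.164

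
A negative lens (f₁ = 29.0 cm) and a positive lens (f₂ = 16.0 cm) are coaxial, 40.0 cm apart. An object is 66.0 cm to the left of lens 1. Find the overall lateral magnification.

m = -0.111

f₁ = −29.0 cm (diverging).
Lens 1: 1/d_i1 = 1/(-29.0) − 1/(66.0) = -0.04963, so d_i1 = -20.15 cm; m₁ = −d_i1/d_o1 = +0.3053.
d_o2 = 40.0 − (-20.15) = 60.15 cm.
Lens 2: 1/d_i2 = 1/(16.0) − 1/(60.15) = 0.04587, so d_i2 = 21.80 cm; m₂ = −d_i2/d_o2 = -0.3624.
m = m₁·m₂ = (+0.3053)(-0.3624) = -0.111.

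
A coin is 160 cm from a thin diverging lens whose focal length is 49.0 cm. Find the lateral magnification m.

For a diverging lens, f = -49.0 cm.
1/d_i = 1/f − 1/d_o = 1/(-49.00) − 1/(160) = -0.02666, so d_i = -37.51 cm.
m = −d_i/d_o = −(-37.51)/(160) = +0.234.
The image is virtual, upright and reduced, on the same side as the object.

m = +0.234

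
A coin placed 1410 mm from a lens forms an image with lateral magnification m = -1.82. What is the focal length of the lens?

m = −d_i/d_o ⇒ d_i = −m·d_o = −(-1.82)·(1410) = 2566 mm.
1/f = 1/d_o + 1/d_i = 1/(1410) + 1/(2566) = 0.001099, so f = 910 mm.
Since f is positive, the lens is converging.

f = 910 mm (converging)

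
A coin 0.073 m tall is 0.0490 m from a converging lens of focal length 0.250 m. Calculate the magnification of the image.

m = +1.24

1/d_i = 1/f − 1/d_o = 1/(0.2500) − 1/(0.0490) = -16.41, so d_i = -0.06095 m.
m = −d_i/d_o = −(-0.06095)/(0.0490) = +1.24.
The image is virtual, upright and enlarged, on the same side as the object.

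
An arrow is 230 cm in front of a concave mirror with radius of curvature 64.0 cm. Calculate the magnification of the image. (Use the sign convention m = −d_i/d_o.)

f = R/2 = 64.0/2 = 32.00 cm.
1/d_i = 1/f − 1/d_o = 1/(32.00) − 1/(230) = 0.02690, so d_i = 37.17 cm.
m = −d_i/d_o = −(37.17)/(230) = -0.162.
The image is real, inverted and reduced, in front of the mirror.

m = -0.162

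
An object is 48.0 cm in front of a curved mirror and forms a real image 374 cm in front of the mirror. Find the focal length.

f = 42.5 cm (concave)

Real image ⇒ d_i = +374 cm.
1/f = 1/d_o + 1/d_i = 1/(48.0) + 1/(374) = 0.02351, so f = 42.5 cm.
Since f is positive, the curved mirror is concave.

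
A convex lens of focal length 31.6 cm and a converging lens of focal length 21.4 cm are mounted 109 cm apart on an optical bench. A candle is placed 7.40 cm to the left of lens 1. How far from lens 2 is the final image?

Lens 1: 1/d_i1 = 1/f₁ − 1/d_o1 = 1/(31.6) − 1/(7.40) = -0.1035, so d_i1 = -9.663 cm.
The intermediate image is 9.663 cm to the left of lens 1 (virtual), which is 109 − (-9.663) = 118.7 cm to the left of lens 2, so d_o2 = +118.7 cm.
Lens 2: 1/d_i2 = 1/f₂ − 1/d_o2 = 1/(21.4) − 1/(118.7) = 0.03830, so d_i2 = 26.1 cm.
The final image is real, 26.1 cm to the right of lens 2 (overall magnification ≈ -0.29).

26.1 cm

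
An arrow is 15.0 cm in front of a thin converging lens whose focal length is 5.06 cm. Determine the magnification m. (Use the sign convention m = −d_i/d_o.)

m = -0.509

1/d_i = 1/f − 1/d_o = 1/(5.060) − 1/(15.0) = 0.1310, so d_i = 7.636 cm.
m = −d_i/d_o = −(7.636)/(15.0) = -0.509.
The image is real, inverted and reduced, on the far side of the lens.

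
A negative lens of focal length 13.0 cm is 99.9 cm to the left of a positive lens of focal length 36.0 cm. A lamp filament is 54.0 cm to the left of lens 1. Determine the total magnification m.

f₁ = −13.0 cm (diverging).
Lens 1: 1/d_i1 = 1/(-13.0) − 1/(54.0) = -0.09544, so d_i1 = -10.48 cm; m₁ = −d_i1/d_o1 = +0.1941.
d_o2 = 99.9 − (-10.48) = 110.4 cm.
Lens 2: 1/d_i2 = 1/(36.0) − 1/(110.4) = 0.01872, so d_i2 = 53.42 cm; m₂ = −d_i2/d_o2 = -0.4839.
m = m₁·m₂ = (+0.1941)(-0.4839) = -0.0939.

m = -0.0939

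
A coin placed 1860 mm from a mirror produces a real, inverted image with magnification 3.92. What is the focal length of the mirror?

f = 1480 mm (concave)

m = −d_i/d_o ⇒ d_i = −m·d_o = −(-3.92)·(1860) = 7291 mm.
1/f = 1/d_o + 1/d_i = 1/(1860) + 1/(7291) = 0.0006748, so f = 1480 mm.
Since f is positive, the mirror is concave.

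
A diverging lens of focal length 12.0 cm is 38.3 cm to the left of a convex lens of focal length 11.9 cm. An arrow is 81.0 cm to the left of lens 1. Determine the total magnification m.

m = -0.0417

f₁ = −12.0 cm (diverging).
Lens 1: 1/d_i1 = 1/(-12.0) − 1/(81.0) = -0.09568, so d_i1 = -10.45 cm; m₁ = −d_i1/d_o1 = +0.1290.
d_o2 = 38.3 − (-10.45) = 48.75 cm.
Lens 2: 1/d_i2 = 1/(11.9) − 1/(48.75) = 0.06352, so d_i2 = 15.74 cm; m₂ = −d_i2/d_o2 = -0.3229.
m = m₁·m₂ = (+0.1290)(-0.3229) = -0.0417.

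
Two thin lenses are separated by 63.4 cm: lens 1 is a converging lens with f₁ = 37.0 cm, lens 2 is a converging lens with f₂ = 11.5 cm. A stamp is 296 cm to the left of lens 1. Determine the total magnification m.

m = +0.171

Lens 1: 1/d_i1 = 1/(37.0) − 1/(296) = 0.02365, so d_i1 = 42.29 cm; m₁ = −d_i1/d_o1 = -0.1429.
d_o2 = 63.4 − (42.29) = 21.11 cm.
Lens 2: 1/d_i2 = 1/(11.5) − 1/(21.11) = 0.03959, so d_i2 = 25.26 cm; m₂ = −d_i2/d_o2 = -1.197.
m = m₁·m₂ = (-0.1429)(-1.197) = +0.171.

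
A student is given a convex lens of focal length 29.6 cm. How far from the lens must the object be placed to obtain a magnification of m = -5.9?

m = −d_i/d_o ⇒ d_i = −m·d_o.
1/f = 1/d_o + 1/d_i = 1/d_o − 1/(m·d_o) = (1 − 1/m)/d_o, so d_o = f(1 − 1/m) = (29.60)(1 − 1/(-5.9)) = 34.6 cm.

34.6 cm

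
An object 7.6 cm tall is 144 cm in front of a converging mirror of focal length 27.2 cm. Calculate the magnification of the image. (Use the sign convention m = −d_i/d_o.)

m = -0.233

1/d_i = 1/f − 1/d_o = 1/(27.20) − 1/(144) = 0.02982, so d_i = 33.53 cm.
m = −d_i/d_o = −(33.53)/(144) = -0.233.
The image is real, inverted and reduced, in front of the mirror.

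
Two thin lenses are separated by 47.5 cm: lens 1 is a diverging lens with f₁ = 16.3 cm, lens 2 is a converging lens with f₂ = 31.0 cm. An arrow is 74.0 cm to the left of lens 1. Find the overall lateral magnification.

m = -0.187

f₁ = −16.3 cm (diverging).
Lens 1: 1/d_i1 = 1/(-16.3) − 1/(74.0) = -0.07486, so d_i1 = -13.36 cm; m₁ = −d_i1/d_o1 = +0.1805.
d_o2 = 47.5 − (-13.36) = 60.86 cm.
Lens 2: 1/d_i2 = 1/(31.0) − 1/(60.86) = 0.01583, so d_i2 = 63.18 cm; m₂ = −d_i2/d_o2 = -1.038.
m = m₁·m₂ = (+0.1805)(-1.038) = -0.187.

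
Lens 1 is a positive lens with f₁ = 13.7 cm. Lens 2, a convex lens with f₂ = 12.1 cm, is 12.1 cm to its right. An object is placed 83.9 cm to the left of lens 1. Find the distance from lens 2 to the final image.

3.16 cm

Lens 1: 1/d_i1 = 1/f₁ − 1/d_o1 = 1/(13.7) − 1/(83.9) = 0.06107, so d_i1 = 16.37 cm.
The intermediate image is 16.37 cm to the right of lens 1, which lies 4.270 cm to the right of lens 2 — a virtual object — so d_o2 = −4.270 cm.
Lens 2: 1/d_i2 = 1/f₂ − 1/d_o2 = 1/(12.1) − 1/(-4.270) = 0.3168, so d_i2 = 3.16 cm.
The final image is real, 3.16 cm to the right of lens 2 (overall magnification ≈ -0.14).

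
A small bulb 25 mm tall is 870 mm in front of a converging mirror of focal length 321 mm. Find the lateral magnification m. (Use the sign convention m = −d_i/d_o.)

m = -0.585

1/d_i = 1/f − 1/d_o = 1/(321.0) − 1/(870) = 0.001966, so d_i = 508.7 mm.
m = −d_i/d_o = −(508.7)/(870) = -0.585.
The image is real, inverted and reduced, in front of the mirror.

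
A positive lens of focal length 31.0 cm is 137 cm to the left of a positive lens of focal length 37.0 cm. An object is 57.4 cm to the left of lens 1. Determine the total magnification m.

Lens 1: 1/d_i1 = 1/(31.0) − 1/(57.4) = 0.01484, so d_i1 = 67.40 cm; m₁ = −d_i1/d_o1 = -1.174.
d_o2 = 137 − (67.40) = 69.60 cm.
Lens 2: 1/d_i2 = 1/(37.0) − 1/(69.60) = 0.01266, so d_i2 = 78.99 cm; m₂ = −d_i2/d_o2 = -1.135.
m = m₁·m₂ = (-1.174)(-1.135) = +1.33.

m = +1.33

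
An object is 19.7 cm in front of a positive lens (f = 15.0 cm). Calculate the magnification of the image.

1/d_i = 1/f − 1/d_o = 1/(15.00) − 1/(19.7) = 0.01591, so d_i = 62.87 cm.
m = −d_i/d_o = −(62.87)/(19.7) = -3.19.
The image is real, inverted and enlarged, on the far side of the lens.

m = -3.19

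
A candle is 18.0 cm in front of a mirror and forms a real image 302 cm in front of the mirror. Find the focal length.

f = 17.0 cm (concave)

Real image ⇒ d_i = +302 cm.
1/f = 1/d_o + 1/d_i = 1/(18.0) + 1/(302) = 0.05887, so f = 17.0 cm.
Since f is positive, the mirror is concave.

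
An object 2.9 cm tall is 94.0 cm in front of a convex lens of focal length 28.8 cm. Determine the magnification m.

1/d_i = 1/f − 1/d_o = 1/(28.80) − 1/(94.0) = 0.02408, so d_i = 41.52 cm.
m = −d_i/d_o = −(41.52)/(94.0) = -0.442.
The image is real, inverted and reduced, on the far side of the lens.

m = -0.442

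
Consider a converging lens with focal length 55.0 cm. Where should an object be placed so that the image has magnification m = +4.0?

41.2 cm

m = −d_i/d_o ⇒ d_i = −m·d_o.
1/f = 1/d_o + 1/d_i = 1/d_o − 1/(m·d_o) = (1 − 1/m)/d_o, so d_o = f(1 − 1/m) = (55.00)(1 − 1/(+4.0)) = 41.2 cm.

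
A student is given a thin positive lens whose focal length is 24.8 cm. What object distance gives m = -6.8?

28.4 cm

m = −d_i/d_o ⇒ d_i = −m·d_o.
1/f = 1/d_o + 1/d_i = 1/d_o − 1/(m·d_o) = (1 − 1/m)/d_o, so d_o = f(1 − 1/m) = (24.80)(1 − 1/(-6.8)) = 28.4 cm.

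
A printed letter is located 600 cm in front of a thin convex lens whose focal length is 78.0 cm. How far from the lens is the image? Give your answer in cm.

Thin-lens equation: 1/v = 1/f − 1/u = 1/(78.00) − 1/(600) = 0.01282 − 0.001667 = 0.01115, so v = 89.7 cm.
The image is real, inverted and reduced, on the far side of the lens.

89.7 cm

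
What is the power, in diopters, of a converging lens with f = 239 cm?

P = +0.418 D

f = 239 cm = 2.39 m.
P = 1/f = 1/(2.39 m) = +0.418 D.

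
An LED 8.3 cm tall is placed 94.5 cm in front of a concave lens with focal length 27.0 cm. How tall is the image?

For a concave lens, f = -27.0 cm.
1/d_i = 1/f − 1/d_o = 1/(-27.00) − 1/(94.5) = -0.04762, so d_i = -21.00 cm.
m = −d_i/d_o = +0.2222.
|h_i| = |m|·h_o = 0.2222 × 8.3 = 1.84 cm. The image is virtual, upright and reduced, on the same side as the object.

1.84 cm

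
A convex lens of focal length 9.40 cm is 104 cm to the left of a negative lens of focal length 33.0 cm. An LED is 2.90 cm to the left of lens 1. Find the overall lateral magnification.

m = +0.338

Lens 1: 1/d_i1 = 1/(9.40) − 1/(2.90) = -0.2384, so d_i1 = -4.194 cm; m₁ = −d_i1/d_o1 = +1.446.
d_o2 = 104 − (-4.194) = 108.2 cm.
f₂ = −33.0 cm (diverging).
Lens 2: 1/d_i2 = 1/(-33.0) − 1/(108.2) = -0.03955, so d_i2 = -25.29 cm; m₂ = −d_i2/d_o2 = +0.2337.
m = m₁·m₂ = (+1.446)(+0.2337) = +0.338.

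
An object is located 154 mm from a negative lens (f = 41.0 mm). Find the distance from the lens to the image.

For a negative lens, f = -41.0 mm.
Thin-lens equation: 1/q = 1/f − 1/p = 1/(-41.00) − 1/(154) = -0.02439 − 0.006494 = -0.03088, so q = -32.4 mm.
The image is virtual, upright and reduced, on the same side as the object.

32.4 mm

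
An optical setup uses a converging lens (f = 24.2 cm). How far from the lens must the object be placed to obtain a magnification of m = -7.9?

m = −d_i/d_o ⇒ d_i = −m·d_o.
1/f = 1/d_o + 1/d_i = 1/d_o − 1/(m·d_o) = (1 − 1/m)/d_o, so d_o = f(1 − 1/m) = (24.20)(1 − 1/(-7.9)) = 27.3 cm.

27.3 cm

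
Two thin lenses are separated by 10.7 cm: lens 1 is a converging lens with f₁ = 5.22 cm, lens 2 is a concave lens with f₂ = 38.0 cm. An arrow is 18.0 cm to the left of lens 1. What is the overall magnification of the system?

m = -0.375

Lens 1: 1/d_i1 = 1/(5.22) − 1/(18.0) = 0.1360, so d_i1 = 7.352 cm; m₁ = −d_i1/d_o1 = -0.4084.
d_o2 = 10.7 − (7.352) = 3.348 cm.
f₂ = −38.0 cm (diverging).
Lens 2: 1/d_i2 = 1/(-38.0) − 1/(3.348) = -0.3250, so d_i2 = -3.077 cm; m₂ = −d_i2/d_o2 = +0.9190.
m = m₁·m₂ = (-0.4084)(+0.9190) = -0.375.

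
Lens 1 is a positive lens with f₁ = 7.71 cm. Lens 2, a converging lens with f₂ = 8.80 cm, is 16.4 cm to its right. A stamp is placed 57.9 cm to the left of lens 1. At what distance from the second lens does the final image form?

51.0 cm

Lens 1: 1/d_i1 = 1/f₁ − 1/d_o1 = 1/(7.71) − 1/(57.9) = 0.1124, so d_i1 = 8.894 cm.
The intermediate image is 8.894 cm to the right of lens 1, which is 16.4 − (8.894) = 7.506 cm to the left of lens 2, so d_o2 = +7.506 cm.
Lens 2: 1/d_i2 = 1/f₂ − 1/d_o2 = 1/(8.80) − 1/(7.506) = -0.01959, so d_i2 = -51.0 cm.
The final image is virtual, 51.0 cm to the left of lens 2 (overall magnification ≈ -1.0).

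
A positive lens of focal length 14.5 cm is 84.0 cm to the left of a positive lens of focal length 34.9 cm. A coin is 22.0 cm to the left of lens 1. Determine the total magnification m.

Lens 1: 1/d_i1 = 1/(14.5) − 1/(22.0) = 0.02351, so d_i1 = 42.53 cm; m₁ = −d_i1/d_o1 = -1.933.
d_o2 = 84.0 − (42.53) = 41.47 cm.
Lens 2: 1/d_i2 = 1/(34.9) − 1/(41.47) = 0.004539, so d_i2 = 220.3 cm; m₂ = −d_i2/d_o2 = -5.312.
m = m₁·m₂ = (-1.933)(-5.312) = +10.3.

m = +10.3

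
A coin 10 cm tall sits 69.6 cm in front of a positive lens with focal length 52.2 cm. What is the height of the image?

30.0 cm

1/d_i = 1/f − 1/d_o = 1/(52.20) − 1/(69.6) = 0.004789, so d_i = 208.8 cm.
m = −d_i/d_o = -3.000.
|h_i| = |m|·h_o = 3.000 × 10 = 30.0 cm. The image is real, inverted and enlarged, on the far side of the lens.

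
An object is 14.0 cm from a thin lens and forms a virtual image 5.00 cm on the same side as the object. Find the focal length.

f = -7.78 cm (diverging)

Virtual image ⇒ d_i = −5.00 cm.
1/f = 1/d_o + 1/d_i = 1/(14.0) + 1/(-5.00) = -0.1286, so f = -7.78 cm.
Since f is negative, the thin lens is diverging.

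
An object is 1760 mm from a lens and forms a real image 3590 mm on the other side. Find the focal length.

f = 1180 mm (converging)

Real image ⇒ d_i = +3590 mm.
1/f = 1/d_o + 1/d_i = 1/(1760) + 1/(3590) = 0.0008467, so f = 1180 mm.
Since f is positive, the lens is converging.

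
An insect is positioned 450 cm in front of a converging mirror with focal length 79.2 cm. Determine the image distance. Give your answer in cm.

Mirror equation: 1/s_i = 1/f − 1/s_o = 1/(79.20) − 1/(450) = 0.01263 − 0.002222 = 0.01040, so s_i = 96.1 cm.
The image is real, inverted and reduced, in front of the mirror.

96.1 cm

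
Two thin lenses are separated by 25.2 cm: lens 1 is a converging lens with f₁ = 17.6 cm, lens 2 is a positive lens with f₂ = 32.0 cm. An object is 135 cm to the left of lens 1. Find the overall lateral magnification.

m = -0.177

Lens 1: 1/d_i1 = 1/(17.6) − 1/(135) = 0.04941, so d_i1 = 20.24 cm; m₁ = −d_i1/d_o1 = -0.1499.
d_o2 = 25.2 − (20.24) = 4.960 cm.
Lens 2: 1/d_i2 = 1/(32.0) − 1/(4.960) = -0.1704, so d_i2 = -5.870 cm; m₂ = −d_i2/d_o2 = +1.183.
m = m₁·m₂ = (-0.1499)(+1.183) = -0.177.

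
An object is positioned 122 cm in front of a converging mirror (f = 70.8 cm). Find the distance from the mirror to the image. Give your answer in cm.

Mirror equation: 1/v = 1/f − 1/u = 1/(70.80) − 1/(122) = 0.01412 − 0.008197 = 0.005928, so v = 169 cm.
The image is real, inverted and enlarged, in front of the mirror.

169 cm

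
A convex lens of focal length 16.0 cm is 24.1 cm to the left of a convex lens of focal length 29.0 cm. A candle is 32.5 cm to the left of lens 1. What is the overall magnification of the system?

Lens 1: 1/d_i1 = 1/(16.0) − 1/(32.5) = 0.03173, so d_i1 = 31.52 cm; m₁ = −d_i1/d_o1 = -0.9698.
d_o2 = 24.1 − (31.52) = -7.420 cm (virtual object).
Lens 2: 1/d_i2 = 1/(29.0) − 1/(-7.420) = 0.1693, so d_i2 = 5.908 cm; m₂ = −d_i2/d_o2 = +0.7963.
m = m₁·m₂ = (-0.9698)(+0.7963) = -0.772.

m = -0.772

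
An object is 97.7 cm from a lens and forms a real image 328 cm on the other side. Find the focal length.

f = 75.3 cm (converging)

Real image ⇒ d_i = +328 cm.
1/f = 1/d_o + 1/d_i = 1/(97.7) + 1/(328) = 0.01328, so f = 75.3 cm.
Since f is positive, the lens is converging.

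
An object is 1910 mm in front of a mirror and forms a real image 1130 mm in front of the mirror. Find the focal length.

f = 710 mm (concave)

Real image ⇒ d_i = +1130 mm.
1/f = 1/d_o + 1/d_i = 1/(1910) + 1/(1130) = 0.001409, so f = 710 mm.
Since f is positive, the mirror is concave.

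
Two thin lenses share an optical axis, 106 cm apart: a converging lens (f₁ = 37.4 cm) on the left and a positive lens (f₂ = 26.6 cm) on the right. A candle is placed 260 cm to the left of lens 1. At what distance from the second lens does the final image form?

46.4 cm

Lens 1: 1/d_i1 = 1/f₁ − 1/d_o1 = 1/(37.4) − 1/(260) = 0.02289, so d_i1 = 43.68 cm.
The intermediate image is 43.68 cm to the right of lens 1, which is 106 − (43.68) = 62.32 cm to the left of lens 2, so d_o2 = +62.32 cm.
Lens 2: 1/d_i2 = 1/f₂ − 1/d_o2 = 1/(26.6) − 1/(62.32) = 0.02155, so d_i2 = 46.4 cm.
The final image is real, 46.4 cm to the right of lens 2 (overall magnification ≈ 0.13).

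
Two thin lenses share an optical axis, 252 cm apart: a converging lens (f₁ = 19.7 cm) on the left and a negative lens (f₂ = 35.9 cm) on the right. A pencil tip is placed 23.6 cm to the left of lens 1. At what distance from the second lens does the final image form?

Lens 1: 1/d_i1 = 1/f₁ − 1/d_o1 = 1/(19.7) − 1/(23.6) = 0.008389, so d_i1 = 119.2 cm.
The intermediate image is 119.2 cm to the right of lens 1, which is 252 − (119.2) = 132.8 cm to the left of lens 2, so d_o2 = +132.8 cm.
Lens 2 is diverging, so f₂ = −35.9 cm.
Lens 2: 1/d_i2 = 1/f₂ − 1/d_o2 = 1/(-35.9) − 1/(132.8) = -0.03539, so d_i2 = -28.3 cm.
The final image is virtual, 28.3 cm to the left of lens 2 (overall magnification ≈ -1.1).

28.3 cm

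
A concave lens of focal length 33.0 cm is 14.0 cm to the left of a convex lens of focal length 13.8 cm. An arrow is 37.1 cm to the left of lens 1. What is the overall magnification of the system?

m = -0.368

f₁ = −33.0 cm (diverging).
Lens 1: 1/d_i1 = 1/(-33.0) − 1/(37.1) = -0.05726, so d_i1 = -17.47 cm; m₁ = −d_i1/d_o1 = +0.4709.
d_o2 = 14.0 − (-17.47) = 31.47 cm.
Lens 2: 1/d_i2 = 1/(13.8) − 1/(31.47) = 0.04069, so d_i2 = 24.58 cm; m₂ = −d_i2/d_o2 = -0.7810.
m = m₁·m₂ = (+0.4709)(-0.7810) = -0.368.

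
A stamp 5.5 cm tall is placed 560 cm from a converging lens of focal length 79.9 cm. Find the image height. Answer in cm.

1/d_i = 1/f − 1/d_o = 1/(79.90) − 1/(560) = 0.01073, so d_i = 93.20 cm.
m = −d_i/d_o = -0.1664.
|h_i| = |m|·h_o = 0.1664 × 5.5 = 0.915 cm. The image is real, inverted and reduced, on the far side of the lens.

0.915 cm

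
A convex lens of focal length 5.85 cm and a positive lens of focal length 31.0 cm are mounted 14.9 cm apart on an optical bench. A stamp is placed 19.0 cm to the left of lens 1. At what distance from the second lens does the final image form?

8.14 cm

Lens 1: 1/d_i1 = 1/f₁ − 1/d_o1 = 1/(5.85) − 1/(19.0) = 0.1183, so d_i1 = 8.452 cm.
The intermediate image is 8.452 cm to the right of lens 1, which is 14.9 − (8.452) = 6.448 cm to the left of lens 2, so d_o2 = +6.448 cm.
Lens 2: 1/d_i2 = 1/f₂ − 1/d_o2 = 1/(31.0) − 1/(6.448) = -0.1228, so d_i2 = -8.14 cm.
The final image is virtual, 8.14 cm to the left of lens 2 (overall magnification ≈ -0.56).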